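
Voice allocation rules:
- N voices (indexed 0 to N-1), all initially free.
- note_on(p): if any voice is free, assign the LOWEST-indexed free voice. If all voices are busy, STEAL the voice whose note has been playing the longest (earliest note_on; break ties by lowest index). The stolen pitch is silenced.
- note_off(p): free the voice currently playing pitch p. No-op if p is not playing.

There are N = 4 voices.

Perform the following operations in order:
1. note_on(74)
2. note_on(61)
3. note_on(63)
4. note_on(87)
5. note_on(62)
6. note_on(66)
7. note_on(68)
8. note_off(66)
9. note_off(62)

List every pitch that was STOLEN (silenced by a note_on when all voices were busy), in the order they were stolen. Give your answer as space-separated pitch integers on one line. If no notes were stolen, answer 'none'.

Answer: 74 61 63

Derivation:
Op 1: note_on(74): voice 0 is free -> assigned | voices=[74 - - -]
Op 2: note_on(61): voice 1 is free -> assigned | voices=[74 61 - -]
Op 3: note_on(63): voice 2 is free -> assigned | voices=[74 61 63 -]
Op 4: note_on(87): voice 3 is free -> assigned | voices=[74 61 63 87]
Op 5: note_on(62): all voices busy, STEAL voice 0 (pitch 74, oldest) -> assign | voices=[62 61 63 87]
Op 6: note_on(66): all voices busy, STEAL voice 1 (pitch 61, oldest) -> assign | voices=[62 66 63 87]
Op 7: note_on(68): all voices busy, STEAL voice 2 (pitch 63, oldest) -> assign | voices=[62 66 68 87]
Op 8: note_off(66): free voice 1 | voices=[62 - 68 87]
Op 9: note_off(62): free voice 0 | voices=[- - 68 87]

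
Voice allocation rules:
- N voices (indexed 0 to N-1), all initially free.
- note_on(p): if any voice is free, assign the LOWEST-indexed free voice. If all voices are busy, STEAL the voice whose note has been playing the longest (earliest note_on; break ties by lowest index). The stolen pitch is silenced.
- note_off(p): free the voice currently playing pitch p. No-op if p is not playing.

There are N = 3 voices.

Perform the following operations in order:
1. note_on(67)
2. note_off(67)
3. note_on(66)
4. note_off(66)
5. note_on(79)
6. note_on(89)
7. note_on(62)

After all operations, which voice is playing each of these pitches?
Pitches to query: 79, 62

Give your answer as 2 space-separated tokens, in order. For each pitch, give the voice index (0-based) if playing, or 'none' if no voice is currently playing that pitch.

Answer: 0 2

Derivation:
Op 1: note_on(67): voice 0 is free -> assigned | voices=[67 - -]
Op 2: note_off(67): free voice 0 | voices=[- - -]
Op 3: note_on(66): voice 0 is free -> assigned | voices=[66 - -]
Op 4: note_off(66): free voice 0 | voices=[- - -]
Op 5: note_on(79): voice 0 is free -> assigned | voices=[79 - -]
Op 6: note_on(89): voice 1 is free -> assigned | voices=[79 89 -]
Op 7: note_on(62): voice 2 is free -> assigned | voices=[79 89 62]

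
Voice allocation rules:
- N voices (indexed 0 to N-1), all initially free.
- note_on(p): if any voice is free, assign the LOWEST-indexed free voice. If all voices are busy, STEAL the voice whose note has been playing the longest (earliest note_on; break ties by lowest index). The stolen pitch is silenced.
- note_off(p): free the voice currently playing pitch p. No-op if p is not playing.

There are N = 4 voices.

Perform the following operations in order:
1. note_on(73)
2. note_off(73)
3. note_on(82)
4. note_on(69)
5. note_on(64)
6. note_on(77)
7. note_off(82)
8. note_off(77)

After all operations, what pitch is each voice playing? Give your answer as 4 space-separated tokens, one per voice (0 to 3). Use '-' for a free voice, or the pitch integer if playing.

Op 1: note_on(73): voice 0 is free -> assigned | voices=[73 - - -]
Op 2: note_off(73): free voice 0 | voices=[- - - -]
Op 3: note_on(82): voice 0 is free -> assigned | voices=[82 - - -]
Op 4: note_on(69): voice 1 is free -> assigned | voices=[82 69 - -]
Op 5: note_on(64): voice 2 is free -> assigned | voices=[82 69 64 -]
Op 6: note_on(77): voice 3 is free -> assigned | voices=[82 69 64 77]
Op 7: note_off(82): free voice 0 | voices=[- 69 64 77]
Op 8: note_off(77): free voice 3 | voices=[- 69 64 -]

Answer: - 69 64 -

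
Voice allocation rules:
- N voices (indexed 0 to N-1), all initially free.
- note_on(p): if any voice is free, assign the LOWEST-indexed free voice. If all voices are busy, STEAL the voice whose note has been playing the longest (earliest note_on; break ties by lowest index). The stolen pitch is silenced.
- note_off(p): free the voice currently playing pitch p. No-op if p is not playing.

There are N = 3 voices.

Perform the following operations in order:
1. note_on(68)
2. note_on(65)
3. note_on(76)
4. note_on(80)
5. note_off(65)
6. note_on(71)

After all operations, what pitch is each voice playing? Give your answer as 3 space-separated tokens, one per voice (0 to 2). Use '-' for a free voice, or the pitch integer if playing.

Answer: 80 71 76

Derivation:
Op 1: note_on(68): voice 0 is free -> assigned | voices=[68 - -]
Op 2: note_on(65): voice 1 is free -> assigned | voices=[68 65 -]
Op 3: note_on(76): voice 2 is free -> assigned | voices=[68 65 76]
Op 4: note_on(80): all voices busy, STEAL voice 0 (pitch 68, oldest) -> assign | voices=[80 65 76]
Op 5: note_off(65): free voice 1 | voices=[80 - 76]
Op 6: note_on(71): voice 1 is free -> assigned | voices=[80 71 76]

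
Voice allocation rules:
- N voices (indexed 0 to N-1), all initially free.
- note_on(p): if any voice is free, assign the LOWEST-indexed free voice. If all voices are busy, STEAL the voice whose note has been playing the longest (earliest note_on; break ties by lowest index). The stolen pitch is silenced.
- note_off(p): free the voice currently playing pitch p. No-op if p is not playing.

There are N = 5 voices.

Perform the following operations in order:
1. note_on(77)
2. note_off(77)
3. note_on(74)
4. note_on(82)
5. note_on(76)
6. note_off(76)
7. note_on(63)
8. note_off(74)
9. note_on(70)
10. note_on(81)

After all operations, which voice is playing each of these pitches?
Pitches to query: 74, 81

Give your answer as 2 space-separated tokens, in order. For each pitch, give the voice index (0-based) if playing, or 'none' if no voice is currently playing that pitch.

Op 1: note_on(77): voice 0 is free -> assigned | voices=[77 - - - -]
Op 2: note_off(77): free voice 0 | voices=[- - - - -]
Op 3: note_on(74): voice 0 is free -> assigned | voices=[74 - - - -]
Op 4: note_on(82): voice 1 is free -> assigned | voices=[74 82 - - -]
Op 5: note_on(76): voice 2 is free -> assigned | voices=[74 82 76 - -]
Op 6: note_off(76): free voice 2 | voices=[74 82 - - -]
Op 7: note_on(63): voice 2 is free -> assigned | voices=[74 82 63 - -]
Op 8: note_off(74): free voice 0 | voices=[- 82 63 - -]
Op 9: note_on(70): voice 0 is free -> assigned | voices=[70 82 63 - -]
Op 10: note_on(81): voice 3 is free -> assigned | voices=[70 82 63 81 -]

Answer: none 3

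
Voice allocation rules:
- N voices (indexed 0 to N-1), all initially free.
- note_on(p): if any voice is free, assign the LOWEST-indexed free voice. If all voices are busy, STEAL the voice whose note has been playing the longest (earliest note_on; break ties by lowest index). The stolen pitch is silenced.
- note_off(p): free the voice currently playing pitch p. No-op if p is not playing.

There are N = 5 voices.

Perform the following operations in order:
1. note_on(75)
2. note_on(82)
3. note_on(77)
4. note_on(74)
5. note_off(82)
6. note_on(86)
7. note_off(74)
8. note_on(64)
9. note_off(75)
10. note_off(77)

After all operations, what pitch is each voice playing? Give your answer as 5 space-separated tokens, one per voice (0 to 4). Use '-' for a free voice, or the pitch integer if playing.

Answer: - 86 - 64 -

Derivation:
Op 1: note_on(75): voice 0 is free -> assigned | voices=[75 - - - -]
Op 2: note_on(82): voice 1 is free -> assigned | voices=[75 82 - - -]
Op 3: note_on(77): voice 2 is free -> assigned | voices=[75 82 77 - -]
Op 4: note_on(74): voice 3 is free -> assigned | voices=[75 82 77 74 -]
Op 5: note_off(82): free voice 1 | voices=[75 - 77 74 -]
Op 6: note_on(86): voice 1 is free -> assigned | voices=[75 86 77 74 -]
Op 7: note_off(74): free voice 3 | voices=[75 86 77 - -]
Op 8: note_on(64): voice 3 is free -> assigned | voices=[75 86 77 64 -]
Op 9: note_off(75): free voice 0 | voices=[- 86 77 64 -]
Op 10: note_off(77): free voice 2 | voices=[- 86 - 64 -]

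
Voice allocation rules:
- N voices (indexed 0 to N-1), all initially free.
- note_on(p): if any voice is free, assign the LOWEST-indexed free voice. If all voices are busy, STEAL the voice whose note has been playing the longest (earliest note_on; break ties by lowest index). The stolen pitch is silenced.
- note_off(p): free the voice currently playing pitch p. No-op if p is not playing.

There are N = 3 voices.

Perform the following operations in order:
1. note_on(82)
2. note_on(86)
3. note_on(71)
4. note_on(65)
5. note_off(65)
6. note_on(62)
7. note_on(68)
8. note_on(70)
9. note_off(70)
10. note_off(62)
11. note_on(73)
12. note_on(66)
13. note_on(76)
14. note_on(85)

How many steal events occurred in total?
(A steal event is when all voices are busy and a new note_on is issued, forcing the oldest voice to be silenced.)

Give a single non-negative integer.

Op 1: note_on(82): voice 0 is free -> assigned | voices=[82 - -]
Op 2: note_on(86): voice 1 is free -> assigned | voices=[82 86 -]
Op 3: note_on(71): voice 2 is free -> assigned | voices=[82 86 71]
Op 4: note_on(65): all voices busy, STEAL voice 0 (pitch 82, oldest) -> assign | voices=[65 86 71]
Op 5: note_off(65): free voice 0 | voices=[- 86 71]
Op 6: note_on(62): voice 0 is free -> assigned | voices=[62 86 71]
Op 7: note_on(68): all voices busy, STEAL voice 1 (pitch 86, oldest) -> assign | voices=[62 68 71]
Op 8: note_on(70): all voices busy, STEAL voice 2 (pitch 71, oldest) -> assign | voices=[62 68 70]
Op 9: note_off(70): free voice 2 | voices=[62 68 -]
Op 10: note_off(62): free voice 0 | voices=[- 68 -]
Op 11: note_on(73): voice 0 is free -> assigned | voices=[73 68 -]
Op 12: note_on(66): voice 2 is free -> assigned | voices=[73 68 66]
Op 13: note_on(76): all voices busy, STEAL voice 1 (pitch 68, oldest) -> assign | voices=[73 76 66]
Op 14: note_on(85): all voices busy, STEAL voice 0 (pitch 73, oldest) -> assign | voices=[85 76 66]

Answer: 5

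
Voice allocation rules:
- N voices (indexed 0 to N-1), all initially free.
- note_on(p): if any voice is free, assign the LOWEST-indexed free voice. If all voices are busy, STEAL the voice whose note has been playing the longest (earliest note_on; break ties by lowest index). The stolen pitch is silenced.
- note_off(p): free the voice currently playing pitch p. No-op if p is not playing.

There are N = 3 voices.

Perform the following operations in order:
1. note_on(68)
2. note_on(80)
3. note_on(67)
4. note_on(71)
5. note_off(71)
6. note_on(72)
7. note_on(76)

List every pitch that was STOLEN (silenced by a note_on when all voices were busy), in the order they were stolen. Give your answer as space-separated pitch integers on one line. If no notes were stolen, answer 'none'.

Op 1: note_on(68): voice 0 is free -> assigned | voices=[68 - -]
Op 2: note_on(80): voice 1 is free -> assigned | voices=[68 80 -]
Op 3: note_on(67): voice 2 is free -> assigned | voices=[68 80 67]
Op 4: note_on(71): all voices busy, STEAL voice 0 (pitch 68, oldest) -> assign | voices=[71 80 67]
Op 5: note_off(71): free voice 0 | voices=[- 80 67]
Op 6: note_on(72): voice 0 is free -> assigned | voices=[72 80 67]
Op 7: note_on(76): all voices busy, STEAL voice 1 (pitch 80, oldest) -> assign | voices=[72 76 67]

Answer: 68 80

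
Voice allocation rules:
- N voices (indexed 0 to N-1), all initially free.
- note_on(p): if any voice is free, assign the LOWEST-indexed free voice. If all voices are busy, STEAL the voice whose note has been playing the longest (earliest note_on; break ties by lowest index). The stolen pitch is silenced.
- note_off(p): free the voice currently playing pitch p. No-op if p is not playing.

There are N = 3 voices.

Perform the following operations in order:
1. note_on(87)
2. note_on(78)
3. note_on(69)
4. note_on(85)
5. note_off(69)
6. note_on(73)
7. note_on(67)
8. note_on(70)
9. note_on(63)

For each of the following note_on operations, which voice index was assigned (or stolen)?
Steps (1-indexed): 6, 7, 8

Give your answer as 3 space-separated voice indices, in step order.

Answer: 2 1 0

Derivation:
Op 1: note_on(87): voice 0 is free -> assigned | voices=[87 - -]
Op 2: note_on(78): voice 1 is free -> assigned | voices=[87 78 -]
Op 3: note_on(69): voice 2 is free -> assigned | voices=[87 78 69]
Op 4: note_on(85): all voices busy, STEAL voice 0 (pitch 87, oldest) -> assign | voices=[85 78 69]
Op 5: note_off(69): free voice 2 | voices=[85 78 -]
Op 6: note_on(73): voice 2 is free -> assigned | voices=[85 78 73]
Op 7: note_on(67): all voices busy, STEAL voice 1 (pitch 78, oldest) -> assign | voices=[85 67 73]
Op 8: note_on(70): all voices busy, STEAL voice 0 (pitch 85, oldest) -> assign | voices=[70 67 73]
Op 9: note_on(63): all voices busy, STEAL voice 2 (pitch 73, oldest) -> assign | voices=[70 67 63]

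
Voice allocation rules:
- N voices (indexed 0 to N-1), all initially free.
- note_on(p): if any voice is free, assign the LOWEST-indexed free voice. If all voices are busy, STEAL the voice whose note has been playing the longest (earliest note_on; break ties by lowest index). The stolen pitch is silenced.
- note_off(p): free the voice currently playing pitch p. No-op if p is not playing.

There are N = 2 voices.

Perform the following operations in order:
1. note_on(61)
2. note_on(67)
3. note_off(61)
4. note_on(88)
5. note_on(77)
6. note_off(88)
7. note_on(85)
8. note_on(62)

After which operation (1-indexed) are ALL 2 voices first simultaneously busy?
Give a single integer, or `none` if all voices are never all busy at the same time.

Answer: 2

Derivation:
Op 1: note_on(61): voice 0 is free -> assigned | voices=[61 -]
Op 2: note_on(67): voice 1 is free -> assigned | voices=[61 67]
Op 3: note_off(61): free voice 0 | voices=[- 67]
Op 4: note_on(88): voice 0 is free -> assigned | voices=[88 67]
Op 5: note_on(77): all voices busy, STEAL voice 1 (pitch 67, oldest) -> assign | voices=[88 77]
Op 6: note_off(88): free voice 0 | voices=[- 77]
Op 7: note_on(85): voice 0 is free -> assigned | voices=[85 77]
Op 8: note_on(62): all voices busy, STEAL voice 1 (pitch 77, oldest) -> assign | voices=[85 62]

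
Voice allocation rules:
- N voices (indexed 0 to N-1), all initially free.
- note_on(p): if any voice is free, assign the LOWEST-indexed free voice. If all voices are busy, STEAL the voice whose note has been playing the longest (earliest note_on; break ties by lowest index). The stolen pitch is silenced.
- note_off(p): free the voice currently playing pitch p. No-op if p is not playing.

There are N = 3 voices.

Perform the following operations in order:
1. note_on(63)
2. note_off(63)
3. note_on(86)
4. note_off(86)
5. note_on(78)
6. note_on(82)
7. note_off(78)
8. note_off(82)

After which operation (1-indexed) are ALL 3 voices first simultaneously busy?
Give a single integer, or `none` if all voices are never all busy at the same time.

Op 1: note_on(63): voice 0 is free -> assigned | voices=[63 - -]
Op 2: note_off(63): free voice 0 | voices=[- - -]
Op 3: note_on(86): voice 0 is free -> assigned | voices=[86 - -]
Op 4: note_off(86): free voice 0 | voices=[- - -]
Op 5: note_on(78): voice 0 is free -> assigned | voices=[78 - -]
Op 6: note_on(82): voice 1 is free -> assigned | voices=[78 82 -]
Op 7: note_off(78): free voice 0 | voices=[- 82 -]
Op 8: note_off(82): free voice 1 | voices=[- - -]

Answer: none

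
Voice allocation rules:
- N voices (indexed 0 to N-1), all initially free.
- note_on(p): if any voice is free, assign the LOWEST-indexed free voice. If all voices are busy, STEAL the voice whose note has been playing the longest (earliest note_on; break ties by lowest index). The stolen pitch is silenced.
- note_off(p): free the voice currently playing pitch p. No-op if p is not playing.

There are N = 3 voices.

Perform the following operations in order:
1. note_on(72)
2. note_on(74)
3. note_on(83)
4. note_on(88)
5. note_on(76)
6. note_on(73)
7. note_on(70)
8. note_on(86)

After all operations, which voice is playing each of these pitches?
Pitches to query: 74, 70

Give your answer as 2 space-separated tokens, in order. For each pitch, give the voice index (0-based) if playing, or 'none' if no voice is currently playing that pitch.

Op 1: note_on(72): voice 0 is free -> assigned | voices=[72 - -]
Op 2: note_on(74): voice 1 is free -> assigned | voices=[72 74 -]
Op 3: note_on(83): voice 2 is free -> assigned | voices=[72 74 83]
Op 4: note_on(88): all voices busy, STEAL voice 0 (pitch 72, oldest) -> assign | voices=[88 74 83]
Op 5: note_on(76): all voices busy, STEAL voice 1 (pitch 74, oldest) -> assign | voices=[88 76 83]
Op 6: note_on(73): all voices busy, STEAL voice 2 (pitch 83, oldest) -> assign | voices=[88 76 73]
Op 7: note_on(70): all voices busy, STEAL voice 0 (pitch 88, oldest) -> assign | voices=[70 76 73]
Op 8: note_on(86): all voices busy, STEAL voice 1 (pitch 76, oldest) -> assign | voices=[70 86 73]

Answer: none 0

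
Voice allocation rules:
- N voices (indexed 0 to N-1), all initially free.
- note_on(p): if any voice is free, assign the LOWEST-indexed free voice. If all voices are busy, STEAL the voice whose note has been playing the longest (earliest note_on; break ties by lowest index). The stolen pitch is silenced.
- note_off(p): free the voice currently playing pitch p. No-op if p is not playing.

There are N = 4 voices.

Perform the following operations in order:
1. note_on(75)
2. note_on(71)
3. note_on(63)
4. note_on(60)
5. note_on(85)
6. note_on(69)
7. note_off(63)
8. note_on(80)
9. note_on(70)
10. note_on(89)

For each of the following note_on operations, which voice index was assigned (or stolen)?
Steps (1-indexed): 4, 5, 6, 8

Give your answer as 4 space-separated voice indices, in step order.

Answer: 3 0 1 2

Derivation:
Op 1: note_on(75): voice 0 is free -> assigned | voices=[75 - - -]
Op 2: note_on(71): voice 1 is free -> assigned | voices=[75 71 - -]
Op 3: note_on(63): voice 2 is free -> assigned | voices=[75 71 63 -]
Op 4: note_on(60): voice 3 is free -> assigned | voices=[75 71 63 60]
Op 5: note_on(85): all voices busy, STEAL voice 0 (pitch 75, oldest) -> assign | voices=[85 71 63 60]
Op 6: note_on(69): all voices busy, STEAL voice 1 (pitch 71, oldest) -> assign | voices=[85 69 63 60]
Op 7: note_off(63): free voice 2 | voices=[85 69 - 60]
Op 8: note_on(80): voice 2 is free -> assigned | voices=[85 69 80 60]
Op 9: note_on(70): all voices busy, STEAL voice 3 (pitch 60, oldest) -> assign | voices=[85 69 80 70]
Op 10: note_on(89): all voices busy, STEAL voice 0 (pitch 85, oldest) -> assign | voices=[89 69 80 70]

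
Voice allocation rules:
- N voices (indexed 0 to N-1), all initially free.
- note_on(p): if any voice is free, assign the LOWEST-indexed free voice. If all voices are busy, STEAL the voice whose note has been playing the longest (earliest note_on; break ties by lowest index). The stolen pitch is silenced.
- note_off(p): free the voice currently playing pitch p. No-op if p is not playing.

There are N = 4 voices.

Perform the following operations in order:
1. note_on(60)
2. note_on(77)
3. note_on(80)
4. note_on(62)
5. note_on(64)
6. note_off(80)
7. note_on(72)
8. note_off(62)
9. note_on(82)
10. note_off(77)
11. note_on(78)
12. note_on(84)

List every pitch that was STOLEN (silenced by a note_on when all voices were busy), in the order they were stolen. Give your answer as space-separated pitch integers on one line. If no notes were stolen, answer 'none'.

Answer: 60 64

Derivation:
Op 1: note_on(60): voice 0 is free -> assigned | voices=[60 - - -]
Op 2: note_on(77): voice 1 is free -> assigned | voices=[60 77 - -]
Op 3: note_on(80): voice 2 is free -> assigned | voices=[60 77 80 -]
Op 4: note_on(62): voice 3 is free -> assigned | voices=[60 77 80 62]
Op 5: note_on(64): all voices busy, STEAL voice 0 (pitch 60, oldest) -> assign | voices=[64 77 80 62]
Op 6: note_off(80): free voice 2 | voices=[64 77 - 62]
Op 7: note_on(72): voice 2 is free -> assigned | voices=[64 77 72 62]
Op 8: note_off(62): free voice 3 | voices=[64 77 72 -]
Op 9: note_on(82): voice 3 is free -> assigned | voices=[64 77 72 82]
Op 10: note_off(77): free voice 1 | voices=[64 - 72 82]
Op 11: note_on(78): voice 1 is free -> assigned | voices=[64 78 72 82]
Op 12: note_on(84): all voices busy, STEAL voice 0 (pitch 64, oldest) -> assign | voices=[84 78 72 82]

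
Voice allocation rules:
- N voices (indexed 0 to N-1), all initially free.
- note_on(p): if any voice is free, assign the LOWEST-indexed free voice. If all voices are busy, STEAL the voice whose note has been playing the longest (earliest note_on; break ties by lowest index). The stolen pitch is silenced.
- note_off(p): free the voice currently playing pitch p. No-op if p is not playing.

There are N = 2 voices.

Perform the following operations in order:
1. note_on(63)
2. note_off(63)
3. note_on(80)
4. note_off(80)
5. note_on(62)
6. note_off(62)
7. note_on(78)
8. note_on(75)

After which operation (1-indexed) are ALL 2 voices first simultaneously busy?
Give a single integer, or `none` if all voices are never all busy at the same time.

Op 1: note_on(63): voice 0 is free -> assigned | voices=[63 -]
Op 2: note_off(63): free voice 0 | voices=[- -]
Op 3: note_on(80): voice 0 is free -> assigned | voices=[80 -]
Op 4: note_off(80): free voice 0 | voices=[- -]
Op 5: note_on(62): voice 0 is free -> assigned | voices=[62 -]
Op 6: note_off(62): free voice 0 | voices=[- -]
Op 7: note_on(78): voice 0 is free -> assigned | voices=[78 -]
Op 8: note_on(75): voice 1 is free -> assigned | voices=[78 75]

Answer: 8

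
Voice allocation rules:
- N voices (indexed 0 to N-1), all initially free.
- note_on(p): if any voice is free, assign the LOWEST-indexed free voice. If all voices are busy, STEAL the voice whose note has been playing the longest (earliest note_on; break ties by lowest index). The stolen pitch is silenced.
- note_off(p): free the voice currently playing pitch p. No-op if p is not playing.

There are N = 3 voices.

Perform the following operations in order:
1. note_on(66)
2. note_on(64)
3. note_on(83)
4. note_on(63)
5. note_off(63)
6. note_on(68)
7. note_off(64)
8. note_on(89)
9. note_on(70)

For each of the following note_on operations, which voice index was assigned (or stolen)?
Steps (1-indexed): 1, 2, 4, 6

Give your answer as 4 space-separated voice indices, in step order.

Op 1: note_on(66): voice 0 is free -> assigned | voices=[66 - -]
Op 2: note_on(64): voice 1 is free -> assigned | voices=[66 64 -]
Op 3: note_on(83): voice 2 is free -> assigned | voices=[66 64 83]
Op 4: note_on(63): all voices busy, STEAL voice 0 (pitch 66, oldest) -> assign | voices=[63 64 83]
Op 5: note_off(63): free voice 0 | voices=[- 64 83]
Op 6: note_on(68): voice 0 is free -> assigned | voices=[68 64 83]
Op 7: note_off(64): free voice 1 | voices=[68 - 83]
Op 8: note_on(89): voice 1 is free -> assigned | voices=[68 89 83]
Op 9: note_on(70): all voices busy, STEAL voice 2 (pitch 83, oldest) -> assign | voices=[68 89 70]

Answer: 0 1 0 0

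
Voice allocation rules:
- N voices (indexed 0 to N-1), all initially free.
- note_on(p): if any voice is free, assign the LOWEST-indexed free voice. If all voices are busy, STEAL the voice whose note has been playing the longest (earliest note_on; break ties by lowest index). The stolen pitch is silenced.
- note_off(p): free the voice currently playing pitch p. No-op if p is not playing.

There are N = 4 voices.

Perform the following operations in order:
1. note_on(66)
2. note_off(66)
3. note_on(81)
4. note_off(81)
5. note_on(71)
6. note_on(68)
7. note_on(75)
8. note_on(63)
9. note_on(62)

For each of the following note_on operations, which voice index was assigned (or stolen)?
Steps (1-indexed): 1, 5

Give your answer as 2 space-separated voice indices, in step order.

Answer: 0 0

Derivation:
Op 1: note_on(66): voice 0 is free -> assigned | voices=[66 - - -]
Op 2: note_off(66): free voice 0 | voices=[- - - -]
Op 3: note_on(81): voice 0 is free -> assigned | voices=[81 - - -]
Op 4: note_off(81): free voice 0 | voices=[- - - -]
Op 5: note_on(71): voice 0 is free -> assigned | voices=[71 - - -]
Op 6: note_on(68): voice 1 is free -> assigned | voices=[71 68 - -]
Op 7: note_on(75): voice 2 is free -> assigned | voices=[71 68 75 -]
Op 8: note_on(63): voice 3 is free -> assigned | voices=[71 68 75 63]
Op 9: note_on(62): all voices busy, STEAL voice 0 (pitch 71, oldest) -> assign | voices=[62 68 75 63]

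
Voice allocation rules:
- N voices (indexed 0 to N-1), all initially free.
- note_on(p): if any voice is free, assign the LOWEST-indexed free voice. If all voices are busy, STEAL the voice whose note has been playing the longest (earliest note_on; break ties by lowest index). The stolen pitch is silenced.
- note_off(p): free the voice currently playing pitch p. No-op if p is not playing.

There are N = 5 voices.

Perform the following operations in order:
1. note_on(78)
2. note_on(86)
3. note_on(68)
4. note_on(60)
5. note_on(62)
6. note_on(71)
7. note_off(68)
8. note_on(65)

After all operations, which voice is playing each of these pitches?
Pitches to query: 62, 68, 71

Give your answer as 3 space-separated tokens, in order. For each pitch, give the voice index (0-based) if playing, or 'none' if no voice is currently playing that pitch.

Op 1: note_on(78): voice 0 is free -> assigned | voices=[78 - - - -]
Op 2: note_on(86): voice 1 is free -> assigned | voices=[78 86 - - -]
Op 3: note_on(68): voice 2 is free -> assigned | voices=[78 86 68 - -]
Op 4: note_on(60): voice 3 is free -> assigned | voices=[78 86 68 60 -]
Op 5: note_on(62): voice 4 is free -> assigned | voices=[78 86 68 60 62]
Op 6: note_on(71): all voices busy, STEAL voice 0 (pitch 78, oldest) -> assign | voices=[71 86 68 60 62]
Op 7: note_off(68): free voice 2 | voices=[71 86 - 60 62]
Op 8: note_on(65): voice 2 is free -> assigned | voices=[71 86 65 60 62]

Answer: 4 none 0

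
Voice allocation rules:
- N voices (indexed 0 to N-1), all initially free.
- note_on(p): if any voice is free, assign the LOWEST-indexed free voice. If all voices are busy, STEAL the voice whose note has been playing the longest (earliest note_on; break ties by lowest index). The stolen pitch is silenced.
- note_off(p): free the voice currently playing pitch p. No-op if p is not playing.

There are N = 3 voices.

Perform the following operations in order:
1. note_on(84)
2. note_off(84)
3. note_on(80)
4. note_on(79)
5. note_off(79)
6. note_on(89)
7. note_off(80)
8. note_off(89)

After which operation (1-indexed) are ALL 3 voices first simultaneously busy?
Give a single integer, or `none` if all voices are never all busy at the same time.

Op 1: note_on(84): voice 0 is free -> assigned | voices=[84 - -]
Op 2: note_off(84): free voice 0 | voices=[- - -]
Op 3: note_on(80): voice 0 is free -> assigned | voices=[80 - -]
Op 4: note_on(79): voice 1 is free -> assigned | voices=[80 79 -]
Op 5: note_off(79): free voice 1 | voices=[80 - -]
Op 6: note_on(89): voice 1 is free -> assigned | voices=[80 89 -]
Op 7: note_off(80): free voice 0 | voices=[- 89 -]
Op 8: note_off(89): free voice 1 | voices=[- - -]

Answer: none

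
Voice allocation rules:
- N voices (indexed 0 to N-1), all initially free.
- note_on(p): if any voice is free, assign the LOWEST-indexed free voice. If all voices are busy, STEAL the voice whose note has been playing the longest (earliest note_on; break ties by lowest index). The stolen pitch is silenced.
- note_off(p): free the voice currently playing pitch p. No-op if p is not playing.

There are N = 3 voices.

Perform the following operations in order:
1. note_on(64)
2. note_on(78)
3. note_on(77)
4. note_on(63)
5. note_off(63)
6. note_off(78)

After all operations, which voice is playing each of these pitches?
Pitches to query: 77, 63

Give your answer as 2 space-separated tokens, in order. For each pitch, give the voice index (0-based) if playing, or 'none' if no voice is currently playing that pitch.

Answer: 2 none

Derivation:
Op 1: note_on(64): voice 0 is free -> assigned | voices=[64 - -]
Op 2: note_on(78): voice 1 is free -> assigned | voices=[64 78 -]
Op 3: note_on(77): voice 2 is free -> assigned | voices=[64 78 77]
Op 4: note_on(63): all voices busy, STEAL voice 0 (pitch 64, oldest) -> assign | voices=[63 78 77]
Op 5: note_off(63): free voice 0 | voices=[- 78 77]
Op 6: note_off(78): free voice 1 | voices=[- - 77]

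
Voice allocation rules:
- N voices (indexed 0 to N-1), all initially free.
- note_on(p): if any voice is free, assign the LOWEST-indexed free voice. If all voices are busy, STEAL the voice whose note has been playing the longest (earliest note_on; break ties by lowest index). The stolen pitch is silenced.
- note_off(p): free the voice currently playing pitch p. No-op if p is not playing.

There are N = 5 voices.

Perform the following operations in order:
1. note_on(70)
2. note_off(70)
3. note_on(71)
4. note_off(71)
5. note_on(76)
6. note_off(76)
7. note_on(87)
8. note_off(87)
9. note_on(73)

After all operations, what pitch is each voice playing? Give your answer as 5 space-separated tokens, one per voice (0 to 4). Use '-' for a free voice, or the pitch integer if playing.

Answer: 73 - - - -

Derivation:
Op 1: note_on(70): voice 0 is free -> assigned | voices=[70 - - - -]
Op 2: note_off(70): free voice 0 | voices=[- - - - -]
Op 3: note_on(71): voice 0 is free -> assigned | voices=[71 - - - -]
Op 4: note_off(71): free voice 0 | voices=[- - - - -]
Op 5: note_on(76): voice 0 is free -> assigned | voices=[76 - - - -]
Op 6: note_off(76): free voice 0 | voices=[- - - - -]
Op 7: note_on(87): voice 0 is free -> assigned | voices=[87 - - - -]
Op 8: note_off(87): free voice 0 | voices=[- - - - -]
Op 9: note_on(73): voice 0 is free -> assigned | voices=[73 - - - -]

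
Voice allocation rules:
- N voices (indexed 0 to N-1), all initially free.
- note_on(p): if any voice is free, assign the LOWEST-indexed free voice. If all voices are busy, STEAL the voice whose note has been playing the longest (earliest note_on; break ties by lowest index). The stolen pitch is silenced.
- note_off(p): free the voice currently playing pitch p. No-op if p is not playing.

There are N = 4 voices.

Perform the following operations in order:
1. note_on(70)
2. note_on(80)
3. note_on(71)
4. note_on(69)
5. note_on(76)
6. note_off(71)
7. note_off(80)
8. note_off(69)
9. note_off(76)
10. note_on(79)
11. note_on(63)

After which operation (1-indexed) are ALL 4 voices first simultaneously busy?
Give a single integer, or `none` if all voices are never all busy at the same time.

Answer: 4

Derivation:
Op 1: note_on(70): voice 0 is free -> assigned | voices=[70 - - -]
Op 2: note_on(80): voice 1 is free -> assigned | voices=[70 80 - -]
Op 3: note_on(71): voice 2 is free -> assigned | voices=[70 80 71 -]
Op 4: note_on(69): voice 3 is free -> assigned | voices=[70 80 71 69]
Op 5: note_on(76): all voices busy, STEAL voice 0 (pitch 70, oldest) -> assign | voices=[76 80 71 69]
Op 6: note_off(71): free voice 2 | voices=[76 80 - 69]
Op 7: note_off(80): free voice 1 | voices=[76 - - 69]
Op 8: note_off(69): free voice 3 | voices=[76 - - -]
Op 9: note_off(76): free voice 0 | voices=[- - - -]
Op 10: note_on(79): voice 0 is free -> assigned | voices=[79 - - -]
Op 11: note_on(63): voice 1 is free -> assigned | voices=[79 63 - -]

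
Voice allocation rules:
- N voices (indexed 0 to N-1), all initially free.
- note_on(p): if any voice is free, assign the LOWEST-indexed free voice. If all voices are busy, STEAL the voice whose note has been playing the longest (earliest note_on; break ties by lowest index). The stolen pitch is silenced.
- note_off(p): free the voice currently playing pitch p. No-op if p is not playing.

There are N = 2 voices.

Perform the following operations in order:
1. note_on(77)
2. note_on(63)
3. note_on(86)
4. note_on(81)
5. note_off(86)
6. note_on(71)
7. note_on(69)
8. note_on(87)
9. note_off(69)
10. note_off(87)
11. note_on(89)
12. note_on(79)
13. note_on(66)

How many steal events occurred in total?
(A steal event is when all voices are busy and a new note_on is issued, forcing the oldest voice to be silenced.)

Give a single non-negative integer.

Op 1: note_on(77): voice 0 is free -> assigned | voices=[77 -]
Op 2: note_on(63): voice 1 is free -> assigned | voices=[77 63]
Op 3: note_on(86): all voices busy, STEAL voice 0 (pitch 77, oldest) -> assign | voices=[86 63]
Op 4: note_on(81): all voices busy, STEAL voice 1 (pitch 63, oldest) -> assign | voices=[86 81]
Op 5: note_off(86): free voice 0 | voices=[- 81]
Op 6: note_on(71): voice 0 is free -> assigned | voices=[71 81]
Op 7: note_on(69): all voices busy, STEAL voice 1 (pitch 81, oldest) -> assign | voices=[71 69]
Op 8: note_on(87): all voices busy, STEAL voice 0 (pitch 71, oldest) -> assign | voices=[87 69]
Op 9: note_off(69): free voice 1 | voices=[87 -]
Op 10: note_off(87): free voice 0 | voices=[- -]
Op 11: note_on(89): voice 0 is free -> assigned | voices=[89 -]
Op 12: note_on(79): voice 1 is free -> assigned | voices=[89 79]
Op 13: note_on(66): all voices busy, STEAL voice 0 (pitch 89, oldest) -> assign | voices=[66 79]

Answer: 5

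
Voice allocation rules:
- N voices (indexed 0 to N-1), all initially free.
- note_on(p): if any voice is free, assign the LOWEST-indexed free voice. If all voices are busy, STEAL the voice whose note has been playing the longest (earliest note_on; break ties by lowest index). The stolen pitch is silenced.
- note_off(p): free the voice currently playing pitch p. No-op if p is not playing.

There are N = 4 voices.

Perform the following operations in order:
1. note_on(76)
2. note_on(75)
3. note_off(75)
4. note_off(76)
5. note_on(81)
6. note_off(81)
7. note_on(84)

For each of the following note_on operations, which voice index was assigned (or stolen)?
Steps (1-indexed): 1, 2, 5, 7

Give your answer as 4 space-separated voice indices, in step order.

Op 1: note_on(76): voice 0 is free -> assigned | voices=[76 - - -]
Op 2: note_on(75): voice 1 is free -> assigned | voices=[76 75 - -]
Op 3: note_off(75): free voice 1 | voices=[76 - - -]
Op 4: note_off(76): free voice 0 | voices=[- - - -]
Op 5: note_on(81): voice 0 is free -> assigned | voices=[81 - - -]
Op 6: note_off(81): free voice 0 | voices=[- - - -]
Op 7: note_on(84): voice 0 is free -> assigned | voices=[84 - - -]

Answer: 0 1 0 0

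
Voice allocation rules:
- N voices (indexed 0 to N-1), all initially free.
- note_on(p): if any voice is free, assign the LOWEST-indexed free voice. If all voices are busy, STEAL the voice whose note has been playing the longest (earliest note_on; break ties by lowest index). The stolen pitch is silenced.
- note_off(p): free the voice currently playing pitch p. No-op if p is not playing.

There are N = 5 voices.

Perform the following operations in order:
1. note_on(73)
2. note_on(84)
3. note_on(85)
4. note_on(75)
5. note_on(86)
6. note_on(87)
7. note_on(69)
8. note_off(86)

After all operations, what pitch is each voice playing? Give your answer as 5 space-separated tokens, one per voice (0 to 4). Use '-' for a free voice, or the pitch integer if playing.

Op 1: note_on(73): voice 0 is free -> assigned | voices=[73 - - - -]
Op 2: note_on(84): voice 1 is free -> assigned | voices=[73 84 - - -]
Op 3: note_on(85): voice 2 is free -> assigned | voices=[73 84 85 - -]
Op 4: note_on(75): voice 3 is free -> assigned | voices=[73 84 85 75 -]
Op 5: note_on(86): voice 4 is free -> assigned | voices=[73 84 85 75 86]
Op 6: note_on(87): all voices busy, STEAL voice 0 (pitch 73, oldest) -> assign | voices=[87 84 85 75 86]
Op 7: note_on(69): all voices busy, STEAL voice 1 (pitch 84, oldest) -> assign | voices=[87 69 85 75 86]
Op 8: note_off(86): free voice 4 | voices=[87 69 85 75 -]

Answer: 87 69 85 75 -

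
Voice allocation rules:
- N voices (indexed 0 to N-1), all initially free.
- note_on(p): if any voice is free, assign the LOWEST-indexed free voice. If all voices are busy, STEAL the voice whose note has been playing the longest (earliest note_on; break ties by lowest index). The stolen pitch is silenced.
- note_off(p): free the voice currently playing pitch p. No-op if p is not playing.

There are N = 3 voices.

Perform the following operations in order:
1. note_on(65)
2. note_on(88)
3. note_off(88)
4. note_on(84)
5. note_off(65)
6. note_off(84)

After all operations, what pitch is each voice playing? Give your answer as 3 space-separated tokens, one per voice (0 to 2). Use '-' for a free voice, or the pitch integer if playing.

Answer: - - -

Derivation:
Op 1: note_on(65): voice 0 is free -> assigned | voices=[65 - -]
Op 2: note_on(88): voice 1 is free -> assigned | voices=[65 88 -]
Op 3: note_off(88): free voice 1 | voices=[65 - -]
Op 4: note_on(84): voice 1 is free -> assigned | voices=[65 84 -]
Op 5: note_off(65): free voice 0 | voices=[- 84 -]
Op 6: note_off(84): free voice 1 | voices=[- - -]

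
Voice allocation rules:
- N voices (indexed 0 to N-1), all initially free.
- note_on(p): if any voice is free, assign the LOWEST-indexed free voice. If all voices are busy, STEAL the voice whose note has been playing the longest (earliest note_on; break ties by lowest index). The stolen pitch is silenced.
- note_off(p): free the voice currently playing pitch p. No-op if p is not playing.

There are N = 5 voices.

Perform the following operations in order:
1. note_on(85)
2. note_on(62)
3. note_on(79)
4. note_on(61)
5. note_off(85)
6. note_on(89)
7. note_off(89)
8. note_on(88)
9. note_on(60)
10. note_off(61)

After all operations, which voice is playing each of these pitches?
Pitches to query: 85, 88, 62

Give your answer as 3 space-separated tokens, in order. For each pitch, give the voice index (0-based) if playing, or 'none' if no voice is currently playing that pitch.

Op 1: note_on(85): voice 0 is free -> assigned | voices=[85 - - - -]
Op 2: note_on(62): voice 1 is free -> assigned | voices=[85 62 - - -]
Op 3: note_on(79): voice 2 is free -> assigned | voices=[85 62 79 - -]
Op 4: note_on(61): voice 3 is free -> assigned | voices=[85 62 79 61 -]
Op 5: note_off(85): free voice 0 | voices=[- 62 79 61 -]
Op 6: note_on(89): voice 0 is free -> assigned | voices=[89 62 79 61 -]
Op 7: note_off(89): free voice 0 | voices=[- 62 79 61 -]
Op 8: note_on(88): voice 0 is free -> assigned | voices=[88 62 79 61 -]
Op 9: note_on(60): voice 4 is free -> assigned | voices=[88 62 79 61 60]
Op 10: note_off(61): free voice 3 | voices=[88 62 79 - 60]

Answer: none 0 1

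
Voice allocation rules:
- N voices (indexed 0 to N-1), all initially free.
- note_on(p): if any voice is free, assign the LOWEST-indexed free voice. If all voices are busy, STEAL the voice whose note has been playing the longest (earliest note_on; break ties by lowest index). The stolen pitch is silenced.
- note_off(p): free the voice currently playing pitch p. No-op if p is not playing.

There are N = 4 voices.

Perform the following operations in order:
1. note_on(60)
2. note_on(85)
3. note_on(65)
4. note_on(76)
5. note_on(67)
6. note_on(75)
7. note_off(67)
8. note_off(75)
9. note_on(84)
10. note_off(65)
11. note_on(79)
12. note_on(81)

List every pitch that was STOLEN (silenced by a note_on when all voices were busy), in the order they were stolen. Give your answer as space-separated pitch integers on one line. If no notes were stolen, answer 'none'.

Op 1: note_on(60): voice 0 is free -> assigned | voices=[60 - - -]
Op 2: note_on(85): voice 1 is free -> assigned | voices=[60 85 - -]
Op 3: note_on(65): voice 2 is free -> assigned | voices=[60 85 65 -]
Op 4: note_on(76): voice 3 is free -> assigned | voices=[60 85 65 76]
Op 5: note_on(67): all voices busy, STEAL voice 0 (pitch 60, oldest) -> assign | voices=[67 85 65 76]
Op 6: note_on(75): all voices busy, STEAL voice 1 (pitch 85, oldest) -> assign | voices=[67 75 65 76]
Op 7: note_off(67): free voice 0 | voices=[- 75 65 76]
Op 8: note_off(75): free voice 1 | voices=[- - 65 76]
Op 9: note_on(84): voice 0 is free -> assigned | voices=[84 - 65 76]
Op 10: note_off(65): free voice 2 | voices=[84 - - 76]
Op 11: note_on(79): voice 1 is free -> assigned | voices=[84 79 - 76]
Op 12: note_on(81): voice 2 is free -> assigned | voices=[84 79 81 76]

Answer: 60 85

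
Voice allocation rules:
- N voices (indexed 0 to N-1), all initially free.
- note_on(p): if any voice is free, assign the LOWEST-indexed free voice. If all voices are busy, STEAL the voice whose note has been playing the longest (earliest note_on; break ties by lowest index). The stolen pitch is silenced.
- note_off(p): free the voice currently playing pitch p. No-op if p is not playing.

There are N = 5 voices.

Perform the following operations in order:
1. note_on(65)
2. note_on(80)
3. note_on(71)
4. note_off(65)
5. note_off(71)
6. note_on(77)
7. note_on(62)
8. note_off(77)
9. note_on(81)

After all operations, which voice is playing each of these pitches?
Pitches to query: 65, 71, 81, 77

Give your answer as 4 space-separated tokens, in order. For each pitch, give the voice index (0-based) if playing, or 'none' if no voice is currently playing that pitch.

Op 1: note_on(65): voice 0 is free -> assigned | voices=[65 - - - -]
Op 2: note_on(80): voice 1 is free -> assigned | voices=[65 80 - - -]
Op 3: note_on(71): voice 2 is free -> assigned | voices=[65 80 71 - -]
Op 4: note_off(65): free voice 0 | voices=[- 80 71 - -]
Op 5: note_off(71): free voice 2 | voices=[- 80 - - -]
Op 6: note_on(77): voice 0 is free -> assigned | voices=[77 80 - - -]
Op 7: note_on(62): voice 2 is free -> assigned | voices=[77 80 62 - -]
Op 8: note_off(77): free voice 0 | voices=[- 80 62 - -]
Op 9: note_on(81): voice 0 is free -> assigned | voices=[81 80 62 - -]

Answer: none none 0 none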